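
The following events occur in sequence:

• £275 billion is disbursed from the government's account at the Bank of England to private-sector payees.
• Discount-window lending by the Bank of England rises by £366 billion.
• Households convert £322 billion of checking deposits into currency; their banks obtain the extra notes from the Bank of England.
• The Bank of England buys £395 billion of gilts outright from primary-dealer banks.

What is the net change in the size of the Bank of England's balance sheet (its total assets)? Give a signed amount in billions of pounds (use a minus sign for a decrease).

+£761 billion

Government spending £275 billion: only the composition of liabilities changes → 0.
Discount-window loan £366 billion: a Bank of England asset is acquired → +£366B.
Currency withdrawal £322 billion: only the composition of liabilities changes → 0.
OMO purchase (from banks) £395 billion: a Bank of England asset is acquired → +£395B.
Net: 0 + 366 + 0 + 395 = +£761 billion.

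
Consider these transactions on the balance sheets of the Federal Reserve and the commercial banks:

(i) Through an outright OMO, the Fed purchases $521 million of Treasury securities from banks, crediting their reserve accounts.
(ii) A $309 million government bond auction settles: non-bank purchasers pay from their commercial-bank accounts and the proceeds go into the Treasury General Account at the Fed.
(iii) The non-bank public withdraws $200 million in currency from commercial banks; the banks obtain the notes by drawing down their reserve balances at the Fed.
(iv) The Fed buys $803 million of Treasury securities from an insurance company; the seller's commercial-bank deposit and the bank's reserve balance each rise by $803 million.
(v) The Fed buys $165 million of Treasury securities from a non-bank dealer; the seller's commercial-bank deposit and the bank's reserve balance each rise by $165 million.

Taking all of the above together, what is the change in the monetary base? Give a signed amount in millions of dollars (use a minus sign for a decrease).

Fed balance sheet:
  Assets:      Securities +$1489M
  Liabilities: Bank reserves +$980M, Currency in circulation +$200M, Government deposits +$309M
Monetary base = currency + reserves: +$200M + (+$980M) = +$1180 million.

+$1180 million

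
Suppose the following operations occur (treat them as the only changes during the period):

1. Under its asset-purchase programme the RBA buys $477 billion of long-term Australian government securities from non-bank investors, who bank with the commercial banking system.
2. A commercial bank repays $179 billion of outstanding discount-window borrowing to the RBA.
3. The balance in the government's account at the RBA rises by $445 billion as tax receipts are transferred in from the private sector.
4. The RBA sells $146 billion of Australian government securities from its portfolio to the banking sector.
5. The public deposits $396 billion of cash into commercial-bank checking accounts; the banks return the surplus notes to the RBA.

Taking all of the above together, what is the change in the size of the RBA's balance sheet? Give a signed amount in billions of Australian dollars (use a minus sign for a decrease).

+$152 billion

RBA balance sheet:
  Assets:      Securities +$331B, Loans to banks −$179B
  Liabilities: Bank reserves +$103B, Currency in circulation −$396B, Government deposits +$445B
Change in total RBA assets = +$152 billion.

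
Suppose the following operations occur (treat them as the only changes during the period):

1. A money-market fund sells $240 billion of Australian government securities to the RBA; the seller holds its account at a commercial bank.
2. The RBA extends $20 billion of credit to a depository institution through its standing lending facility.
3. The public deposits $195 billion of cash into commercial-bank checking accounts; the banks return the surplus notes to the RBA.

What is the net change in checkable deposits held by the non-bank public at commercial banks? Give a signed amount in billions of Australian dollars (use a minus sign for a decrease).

RBA balance sheet:
  Assets:      Securities +$240B, Loans to banks +$20B
  Liabilities: Bank reserves +$455B, Currency in circulation −$195B
Commercial banking system:
  Assets:      Reserves at CB +$455B
  Liabilities: Checkable deposits +$435B, Borrowings from CB +$20B
So the change in checkable deposits held by the non-bank public at commercial banks is +$435 billion.

+$435 billion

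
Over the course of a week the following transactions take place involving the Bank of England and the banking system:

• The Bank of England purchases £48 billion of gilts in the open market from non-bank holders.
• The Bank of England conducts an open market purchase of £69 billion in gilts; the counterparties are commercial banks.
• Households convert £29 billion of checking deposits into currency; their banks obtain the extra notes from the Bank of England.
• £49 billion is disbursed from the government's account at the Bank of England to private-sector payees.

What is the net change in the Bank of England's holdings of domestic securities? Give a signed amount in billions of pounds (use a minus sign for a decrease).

Bank of England balance sheet:
  Assets:      Securities +£117B
  Liabilities: Bank reserves +£137B, Currency in circulation +£29B, Government deposits −£49B
So the change in the Bank of England's holdings of domestic securities is +£117 billion.

+£117 billion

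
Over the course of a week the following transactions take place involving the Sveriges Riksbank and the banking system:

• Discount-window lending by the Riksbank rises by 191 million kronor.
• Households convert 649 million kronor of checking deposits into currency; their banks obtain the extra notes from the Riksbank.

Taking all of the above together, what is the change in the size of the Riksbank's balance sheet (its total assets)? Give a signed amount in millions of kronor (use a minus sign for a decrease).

Discount-window loan 191 million kronor: a Riksbank asset is acquired → +191M.
Currency withdrawal 649 million kronor: only the composition of liabilities changes → 0.
Net: 191 + 0 = +191 million.

+191 million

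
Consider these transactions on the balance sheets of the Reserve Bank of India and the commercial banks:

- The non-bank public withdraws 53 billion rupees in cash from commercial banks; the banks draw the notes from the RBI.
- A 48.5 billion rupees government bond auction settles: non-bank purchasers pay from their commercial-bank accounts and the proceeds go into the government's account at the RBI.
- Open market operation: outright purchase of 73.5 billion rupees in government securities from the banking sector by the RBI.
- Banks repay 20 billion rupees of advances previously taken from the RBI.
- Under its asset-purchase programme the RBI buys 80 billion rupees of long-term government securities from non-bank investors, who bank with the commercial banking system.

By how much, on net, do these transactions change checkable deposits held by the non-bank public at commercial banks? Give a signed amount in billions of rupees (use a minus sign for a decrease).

Currency withdrawal 53 billion rupees: non-bank counterparties' bank balances fall → −53B.
Government account inflow 48.5 billion rupees: non-bank counterparties' bank balances fall → −48.5B.
OMO purchase (from banks) 73.5 billion rupees: the counterparty is a bank, so public deposits are unchanged → 0.
Discount-window repayment 20 billion rupees: the counterparty is a bank, so public deposits are unchanged → 0.
Asset purchase (from non-banks) 80 billion rupees: non-bank counterparties' bank balances rise → +80B.
Net: −53 − 48.5 + 0 + 0 + 80 = -21.5 billion.

-21.5 billion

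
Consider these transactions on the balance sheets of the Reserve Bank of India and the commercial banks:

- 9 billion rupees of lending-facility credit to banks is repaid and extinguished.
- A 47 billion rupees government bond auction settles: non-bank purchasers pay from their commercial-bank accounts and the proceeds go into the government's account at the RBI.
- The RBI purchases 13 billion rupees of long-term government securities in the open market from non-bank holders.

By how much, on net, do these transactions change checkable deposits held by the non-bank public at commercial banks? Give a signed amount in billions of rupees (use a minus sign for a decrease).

Discount-window repayment 9 billion rupees: the counterparty is a bank, so public deposits are unchanged → 0.
Government account inflow 47 billion rupees: non-bank counterparties' bank balances fall → −47B.
Asset purchase (from non-banks) 13 billion rupees: non-bank counterparties' bank balances rise → +13B.
Net: 0 − 47 + 13 = -34 billion.

-34 billion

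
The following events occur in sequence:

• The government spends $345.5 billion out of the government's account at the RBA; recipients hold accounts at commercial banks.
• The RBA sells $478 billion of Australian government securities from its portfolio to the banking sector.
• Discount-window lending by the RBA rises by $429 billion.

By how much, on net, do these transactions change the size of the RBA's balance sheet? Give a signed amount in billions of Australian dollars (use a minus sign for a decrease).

RBA balance sheet:
  Assets:      Securities −$478B, Loans to banks +$429B
  Liabilities: Bank reserves +$296.5B, Government deposits −$345.5B
Commercial banking system:
  Assets:      Reserves at CB +$296.5B, Securities +$478B
  Liabilities: Checkable deposits +$345.5B, Borrowings from CB +$429B
Change in total RBA assets = -$49 billion.

-$49 billion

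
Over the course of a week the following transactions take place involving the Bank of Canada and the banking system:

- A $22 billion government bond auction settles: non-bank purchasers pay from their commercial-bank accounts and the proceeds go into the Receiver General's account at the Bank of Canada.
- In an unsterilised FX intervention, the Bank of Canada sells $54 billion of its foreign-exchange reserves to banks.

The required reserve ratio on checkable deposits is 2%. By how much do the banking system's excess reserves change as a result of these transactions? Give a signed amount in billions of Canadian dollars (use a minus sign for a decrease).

-$75.56 billion

Government account inflow $22 billion: reserves −$22B, deposits −$22B.
FX sale $54 billion: reserves −$54B, deposits 0.
Totals: Δreserves = −$76B, Δdeposits = −$22B.
Δrequired reserves = 2% × −$22B = −$0.44B.
Δexcess reserves = Δreserves − Δrequired = −$76B − (−$0.44B) = -$75.56 billion.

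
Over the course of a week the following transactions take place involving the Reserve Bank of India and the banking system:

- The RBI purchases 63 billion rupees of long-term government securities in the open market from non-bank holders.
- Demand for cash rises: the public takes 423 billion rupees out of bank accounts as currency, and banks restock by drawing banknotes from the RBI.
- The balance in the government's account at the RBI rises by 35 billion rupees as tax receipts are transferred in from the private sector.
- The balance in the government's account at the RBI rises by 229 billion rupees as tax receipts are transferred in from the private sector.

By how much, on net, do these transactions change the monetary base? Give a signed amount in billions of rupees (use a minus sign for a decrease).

RBI balance sheet:
  Assets:      Securities +63B
  Liabilities: Bank reserves −624B, Currency in circulation +423B, Government deposits +264B
Monetary base = currency + reserves: +423B + (−624B) = -201 billion.

-201 billion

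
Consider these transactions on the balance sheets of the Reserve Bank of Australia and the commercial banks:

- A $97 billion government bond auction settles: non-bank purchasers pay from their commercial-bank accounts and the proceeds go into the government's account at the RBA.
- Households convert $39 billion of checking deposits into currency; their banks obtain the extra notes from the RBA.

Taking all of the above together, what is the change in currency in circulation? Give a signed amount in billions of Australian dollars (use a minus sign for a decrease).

+$39 billion

Government account inflow $97 billion: no currency enters or leaves circulation → 0.
Currency withdrawal $39 billion: notes leave the central bank → +$39B.
Net: 0 + 39 = +$39 billion.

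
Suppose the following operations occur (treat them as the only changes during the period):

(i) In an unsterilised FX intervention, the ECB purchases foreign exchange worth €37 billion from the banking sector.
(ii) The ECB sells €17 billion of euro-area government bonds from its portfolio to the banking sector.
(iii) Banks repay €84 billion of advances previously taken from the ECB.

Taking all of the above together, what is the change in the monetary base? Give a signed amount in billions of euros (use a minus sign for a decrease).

-€64 billion

ECB balance sheet:
  Assets:      Securities −€17B, Loans to banks −€84B, Foreign assets +€37B
  Liabilities: Bank reserves −€64B
Commercial banking system:
  Assets:      Reserves at CB −€64B, Securities +€17B, Foreign assets −€37B
  Liabilities: Borrowings from CB −€84B
Monetary base = currency + reserves: 0 + (−€64B) = -€64 billion.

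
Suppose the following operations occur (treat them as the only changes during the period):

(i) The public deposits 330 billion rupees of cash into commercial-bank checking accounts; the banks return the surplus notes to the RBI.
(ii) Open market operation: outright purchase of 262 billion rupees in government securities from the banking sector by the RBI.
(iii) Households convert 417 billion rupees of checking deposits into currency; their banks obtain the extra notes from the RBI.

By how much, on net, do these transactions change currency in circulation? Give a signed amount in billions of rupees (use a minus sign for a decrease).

+87 billion

Currency deposit 330 billion rupees: notes return to the central bank → −330B.
OMO purchase (from banks) 262 billion rupees: no currency enters or leaves circulation → 0.
Currency withdrawal 417 billion rupees: notes leave the central bank → +417B.
Net: −330 + 0 + 417 = +87 billion.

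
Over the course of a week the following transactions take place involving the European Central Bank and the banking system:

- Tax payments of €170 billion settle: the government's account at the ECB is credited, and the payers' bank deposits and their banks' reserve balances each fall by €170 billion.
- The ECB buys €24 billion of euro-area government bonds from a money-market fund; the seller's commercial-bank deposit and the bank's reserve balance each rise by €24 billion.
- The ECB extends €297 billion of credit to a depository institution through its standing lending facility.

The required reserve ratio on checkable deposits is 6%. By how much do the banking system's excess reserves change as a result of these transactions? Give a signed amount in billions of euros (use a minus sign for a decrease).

Government account inflow €170 billion: reserves −€170B, deposits −€170B.
Asset purchase (from non-banks) €24 billion: reserves +€24B, deposits +€24B.
Discount-window loan €297 billion: reserves +€297B, deposits 0.
Totals: Δreserves = +€151B, Δdeposits = −€146B.
Δrequired reserves = 6% × −€146B = −€8.76B.
Δexcess reserves = Δreserves − Δrequired = +€151B − (−€8.76B) = +€159.76 billion.

+€159.76 billion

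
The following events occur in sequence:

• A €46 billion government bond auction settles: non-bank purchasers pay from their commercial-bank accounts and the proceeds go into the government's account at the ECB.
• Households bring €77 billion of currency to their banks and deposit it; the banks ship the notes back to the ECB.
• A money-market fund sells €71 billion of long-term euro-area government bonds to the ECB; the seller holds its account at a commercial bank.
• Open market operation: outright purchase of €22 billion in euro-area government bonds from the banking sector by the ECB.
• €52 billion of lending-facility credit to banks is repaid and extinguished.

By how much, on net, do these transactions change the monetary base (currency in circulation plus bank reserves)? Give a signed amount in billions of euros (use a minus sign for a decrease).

-€5 billion

ECB balance sheet:
  Assets:      Securities +€93B, Loans to banks −€52B
  Liabilities: Bank reserves +€72B, Currency in circulation −€77B, Government deposits +€46B
Monetary base = currency + reserves: −€77B + (+€72B) = -€5 billion.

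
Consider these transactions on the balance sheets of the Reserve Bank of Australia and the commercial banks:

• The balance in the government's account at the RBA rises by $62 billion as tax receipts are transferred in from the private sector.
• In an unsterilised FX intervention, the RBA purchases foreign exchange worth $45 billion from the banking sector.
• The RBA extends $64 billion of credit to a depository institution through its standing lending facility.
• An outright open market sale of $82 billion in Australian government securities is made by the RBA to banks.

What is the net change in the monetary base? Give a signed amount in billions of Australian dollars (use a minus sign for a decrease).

RBA balance sheet:
  Assets:      Securities −$82B, Loans to banks +$64B, Foreign assets +$45B
  Liabilities: Bank reserves −$35B, Government deposits +$62B
Commercial banking system:
  Assets:      Reserves at CB −$35B, Securities +$82B, Foreign assets −$45B
  Liabilities: Checkable deposits −$62B, Borrowings from CB +$64B
Monetary base = currency + reserves: 0 + (−$35B) = -$35 billion.

-$35 billion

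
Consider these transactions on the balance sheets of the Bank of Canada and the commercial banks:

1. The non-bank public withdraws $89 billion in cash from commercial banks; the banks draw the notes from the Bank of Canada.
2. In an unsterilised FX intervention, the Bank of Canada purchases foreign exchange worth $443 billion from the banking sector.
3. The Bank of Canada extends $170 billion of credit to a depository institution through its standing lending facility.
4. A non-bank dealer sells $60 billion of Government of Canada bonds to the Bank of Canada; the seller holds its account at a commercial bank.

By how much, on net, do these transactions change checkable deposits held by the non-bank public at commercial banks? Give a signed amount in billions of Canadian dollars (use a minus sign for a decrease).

-$29 billion

Bank of Canada balance sheet:
  Assets:      Securities +$60B, Loans to banks +$170B, Foreign assets +$443B
  Liabilities: Bank reserves +$584B, Currency in circulation +$89B
Commercial banking system:
  Assets:      Reserves at CB +$584B, Foreign assets −$443B
  Liabilities: Checkable deposits −$29B, Borrowings from CB +$170B
So the change in checkable deposits held by the non-bank public at commercial banks is -$29 billion.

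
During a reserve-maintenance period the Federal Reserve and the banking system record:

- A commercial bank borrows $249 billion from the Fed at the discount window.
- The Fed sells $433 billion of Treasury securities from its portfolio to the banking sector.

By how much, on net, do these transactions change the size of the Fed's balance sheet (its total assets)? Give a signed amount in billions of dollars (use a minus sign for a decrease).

Fed balance sheet:
  Assets:      Securities −$433B, Loans to banks +$249B
  Liabilities: Bank reserves −$184B
Commercial banking system:
  Assets:      Reserves at CB −$184B, Securities +$433B
  Liabilities: Borrowings from CB +$249B
Change in total Fed assets = -$184 billion.

-$184 billion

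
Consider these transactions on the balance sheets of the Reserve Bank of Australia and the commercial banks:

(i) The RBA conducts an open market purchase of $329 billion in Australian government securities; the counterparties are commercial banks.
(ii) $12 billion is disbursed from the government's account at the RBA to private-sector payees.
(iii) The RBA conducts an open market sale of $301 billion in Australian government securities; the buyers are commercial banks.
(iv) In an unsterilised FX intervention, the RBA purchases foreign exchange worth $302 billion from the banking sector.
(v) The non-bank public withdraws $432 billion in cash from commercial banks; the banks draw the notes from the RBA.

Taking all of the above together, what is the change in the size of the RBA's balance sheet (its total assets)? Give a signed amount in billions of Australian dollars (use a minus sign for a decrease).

+$330 billion

RBA balance sheet:
  Assets:      Securities +$28B, Foreign assets +$302B
  Liabilities: Bank reserves −$90B, Currency in circulation +$432B, Government deposits −$12B
Change in total RBA assets = +$330 billion.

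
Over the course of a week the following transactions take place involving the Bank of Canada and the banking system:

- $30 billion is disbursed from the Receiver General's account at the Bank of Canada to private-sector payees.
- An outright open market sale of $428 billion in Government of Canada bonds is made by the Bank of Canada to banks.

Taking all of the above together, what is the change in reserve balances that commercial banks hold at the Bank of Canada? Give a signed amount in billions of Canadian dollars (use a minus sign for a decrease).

Bank of Canada balance sheet:
  Assets:      Securities −$428B
  Liabilities: Bank reserves −$398B, Government deposits −$30B
So the change in reserve balances that commercial banks hold at the Bank of Canada is -$398 billion.

-$398 billion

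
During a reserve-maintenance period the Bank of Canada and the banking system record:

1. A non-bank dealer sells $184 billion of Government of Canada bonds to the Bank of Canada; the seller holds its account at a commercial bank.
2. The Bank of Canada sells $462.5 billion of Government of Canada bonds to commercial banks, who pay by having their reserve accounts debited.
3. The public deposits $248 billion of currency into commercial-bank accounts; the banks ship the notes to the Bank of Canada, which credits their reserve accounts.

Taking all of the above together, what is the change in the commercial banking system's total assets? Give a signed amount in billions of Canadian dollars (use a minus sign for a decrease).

+$432 billion

Bank of Canada balance sheet:
  Assets:      Securities −$278.5B
  Liabilities: Bank reserves −$30.5B, Currency in circulation −$248B
Commercial banking system:
  Assets:      Reserves at CB −$30.5B, Securities +$462.5B
  Liabilities: Checkable deposits +$432B
Change in total bank assets = +$432 billion.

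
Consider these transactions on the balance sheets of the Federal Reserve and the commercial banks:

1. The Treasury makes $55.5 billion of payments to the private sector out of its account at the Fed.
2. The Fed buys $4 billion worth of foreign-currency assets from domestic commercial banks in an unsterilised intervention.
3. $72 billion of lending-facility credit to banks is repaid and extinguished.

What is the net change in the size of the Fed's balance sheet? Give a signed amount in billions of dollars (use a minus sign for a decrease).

-$68 billion

Fed balance sheet:
  Assets:      Loans to banks −$72B, Foreign assets +$4B
  Liabilities: Bank reserves −$12.5B, Government deposits −$55.5B
Commercial banking system:
  Assets:      Reserves at CB −$12.5B, Foreign assets −$4B
  Liabilities: Checkable deposits +$55.5B, Borrowings from CB −$72B
Change in total Fed assets = -$68 billion.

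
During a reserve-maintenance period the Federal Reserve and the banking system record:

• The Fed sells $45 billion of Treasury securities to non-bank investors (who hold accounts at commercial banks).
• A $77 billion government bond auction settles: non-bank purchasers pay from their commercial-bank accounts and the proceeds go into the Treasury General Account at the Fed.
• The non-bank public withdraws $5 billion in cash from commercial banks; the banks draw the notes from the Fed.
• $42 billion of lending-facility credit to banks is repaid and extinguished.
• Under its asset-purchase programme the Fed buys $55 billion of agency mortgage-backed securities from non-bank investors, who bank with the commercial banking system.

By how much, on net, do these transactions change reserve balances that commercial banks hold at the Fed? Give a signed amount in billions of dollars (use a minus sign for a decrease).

-$114 billion

Fed balance sheet:
  Assets:      Securities +$10B, Loans to banks −$42B
  Liabilities: Bank reserves −$114B, Currency in circulation +$5B, Government deposits +$77B
Commercial banking system:
  Assets:      Reserves at CB −$114B
  Liabilities: Checkable deposits −$72B, Borrowings from CB −$42B
So the change in reserve balances that commercial banks hold at the Fed is -$114 billion.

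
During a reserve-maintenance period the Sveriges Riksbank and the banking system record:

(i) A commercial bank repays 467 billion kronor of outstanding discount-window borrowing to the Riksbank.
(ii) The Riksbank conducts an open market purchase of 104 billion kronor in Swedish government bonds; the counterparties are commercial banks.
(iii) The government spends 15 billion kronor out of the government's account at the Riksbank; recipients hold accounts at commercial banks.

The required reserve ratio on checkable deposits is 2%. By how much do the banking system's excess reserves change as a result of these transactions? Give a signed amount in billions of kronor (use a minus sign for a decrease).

Discount-window repayment 467 billion kronor: reserves −467B, deposits 0.
OMO purchase (from banks) 104 billion kronor: reserves +104B, deposits 0.
Government spending 15 billion kronor: reserves +15B, deposits +15B.
Totals: Δreserves = −348B, Δdeposits = +15B.
Δrequired reserves = 2% × +15B = +0.3B.
Δexcess reserves = Δreserves − Δrequired = −348B − (+0.3B) = -348.3 billion.

-348.3 billion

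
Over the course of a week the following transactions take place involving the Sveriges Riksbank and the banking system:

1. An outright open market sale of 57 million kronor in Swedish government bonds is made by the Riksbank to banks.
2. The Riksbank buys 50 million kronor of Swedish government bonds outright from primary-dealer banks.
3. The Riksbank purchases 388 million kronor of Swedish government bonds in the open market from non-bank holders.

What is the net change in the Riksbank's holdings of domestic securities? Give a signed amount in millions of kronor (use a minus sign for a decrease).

Riksbank balance sheet:
  Assets:      Securities +381M
  Liabilities: Bank reserves +381M
So the change in the Riksbank's holdings of domestic securities is +381 million.

+381 million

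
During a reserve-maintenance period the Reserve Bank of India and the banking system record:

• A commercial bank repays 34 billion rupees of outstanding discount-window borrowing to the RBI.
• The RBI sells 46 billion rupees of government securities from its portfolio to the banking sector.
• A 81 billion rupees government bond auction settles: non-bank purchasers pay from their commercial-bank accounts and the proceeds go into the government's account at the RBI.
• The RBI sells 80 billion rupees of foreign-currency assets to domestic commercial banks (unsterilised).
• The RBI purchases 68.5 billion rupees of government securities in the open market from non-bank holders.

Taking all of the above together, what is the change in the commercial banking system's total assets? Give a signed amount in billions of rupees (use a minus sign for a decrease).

Discount-window repayment 34 billion rupees: bank balance sheets shrink → −34B.
OMO sale (to banks) 46 billion rupees: just an asset swap on bank balance sheets → 0.
Government account inflow 81 billion rupees: bank balance sheets shrink → −81B.
FX sale 80 billion rupees: just an asset swap on bank balance sheets → 0.
Asset purchase (from non-banks) 68.5 billion rupees: bank balance sheets expand → +68.5B.
Net: −34 + 0 − 81 + 0 + 68.5 = -46.5 billion.

-46.5 billion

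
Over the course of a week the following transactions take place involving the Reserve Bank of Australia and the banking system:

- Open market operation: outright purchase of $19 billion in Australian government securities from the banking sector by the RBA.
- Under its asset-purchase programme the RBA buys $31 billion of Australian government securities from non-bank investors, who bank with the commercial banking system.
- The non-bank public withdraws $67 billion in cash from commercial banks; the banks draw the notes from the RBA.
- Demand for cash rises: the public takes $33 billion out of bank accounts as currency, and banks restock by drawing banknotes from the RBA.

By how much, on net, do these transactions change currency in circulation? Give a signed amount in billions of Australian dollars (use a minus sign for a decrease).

+$100 billion

RBA balance sheet:
  Assets:      Securities +$50B
  Liabilities: Bank reserves −$50B, Currency in circulation +$100B
Commercial banking system:
  Assets:      Reserves at CB −$50B, Securities −$19B
  Liabilities: Checkable deposits −$69B
So the change in currency in circulation is +$100 billion.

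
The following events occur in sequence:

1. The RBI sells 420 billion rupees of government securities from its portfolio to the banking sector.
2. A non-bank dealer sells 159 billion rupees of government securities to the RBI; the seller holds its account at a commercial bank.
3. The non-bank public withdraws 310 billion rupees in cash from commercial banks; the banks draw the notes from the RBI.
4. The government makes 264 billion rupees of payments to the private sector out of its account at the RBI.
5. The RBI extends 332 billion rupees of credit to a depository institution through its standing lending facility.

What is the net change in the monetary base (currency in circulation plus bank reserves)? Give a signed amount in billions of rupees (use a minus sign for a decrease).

RBI balance sheet:
  Assets:      Securities −261B, Loans to banks +332B
  Liabilities: Bank reserves +25B, Currency in circulation +310B, Government deposits −264B
Monetary base = currency + reserves: +310B + (+25B) = +335 billion.

+335 billion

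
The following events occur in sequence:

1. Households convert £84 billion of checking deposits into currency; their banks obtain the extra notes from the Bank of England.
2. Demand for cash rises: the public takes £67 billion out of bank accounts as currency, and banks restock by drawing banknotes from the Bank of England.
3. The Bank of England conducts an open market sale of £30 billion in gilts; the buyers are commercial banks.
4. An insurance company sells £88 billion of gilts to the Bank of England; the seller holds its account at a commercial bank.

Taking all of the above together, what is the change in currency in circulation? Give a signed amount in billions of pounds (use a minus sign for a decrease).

+£151 billion

Currency withdrawal £84 billion: notes leave the central bank → +£84B.
Currency withdrawal £67 billion: notes leave the central bank → +£67B.
OMO sale (to banks) £30 billion: no currency enters or leaves circulation → 0.
Asset purchase (from non-banks) £88 billion: no currency enters or leaves circulation → 0.
Net: 84 + 67 + 0 + 0 = +£151 billion.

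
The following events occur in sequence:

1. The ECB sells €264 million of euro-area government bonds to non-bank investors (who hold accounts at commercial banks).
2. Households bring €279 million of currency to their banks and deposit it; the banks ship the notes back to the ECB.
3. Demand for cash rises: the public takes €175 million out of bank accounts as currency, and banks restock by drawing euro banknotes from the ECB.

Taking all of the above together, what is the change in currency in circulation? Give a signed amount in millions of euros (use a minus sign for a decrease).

-€104 million

ECB balance sheet:
  Assets:      Securities −€264M
  Liabilities: Bank reserves −€160M, Currency in circulation −€104M
So the change in currency in circulation is -€104 million.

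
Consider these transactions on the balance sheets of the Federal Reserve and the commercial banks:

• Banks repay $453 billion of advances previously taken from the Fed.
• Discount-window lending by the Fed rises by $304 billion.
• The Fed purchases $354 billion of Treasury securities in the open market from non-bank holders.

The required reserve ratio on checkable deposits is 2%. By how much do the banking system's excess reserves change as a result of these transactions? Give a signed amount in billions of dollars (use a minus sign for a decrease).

Discount-window repayment $453 billion: reserves −$453B, deposits 0.
Discount-window loan $304 billion: reserves +$304B, deposits 0.
Asset purchase (from non-banks) $354 billion: reserves +$354B, deposits +$354B.
Totals: Δreserves = +$205B, Δdeposits = +$354B.
Δrequired reserves = 2% × +$354B = +$7.08B.
Δexcess reserves = Δreserves − Δrequired = +$205B − (+$7.08B) = +$197.92 billion.

+$197.92 billion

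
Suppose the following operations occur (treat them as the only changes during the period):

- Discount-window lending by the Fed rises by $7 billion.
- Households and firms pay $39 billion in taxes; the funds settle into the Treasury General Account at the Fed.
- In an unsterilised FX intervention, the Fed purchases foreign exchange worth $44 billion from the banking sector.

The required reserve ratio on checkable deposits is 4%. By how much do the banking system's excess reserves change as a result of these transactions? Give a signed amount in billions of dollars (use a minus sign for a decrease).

Discount-window loan $7 billion: reserves +$7B, deposits 0.
Government account inflow $39 billion: reserves −$39B, deposits −$39B.
FX purchase $44 billion: reserves +$44B, deposits 0.
Totals: Δreserves = +$12B, Δdeposits = −$39B.
Δrequired reserves = 4% × −$39B = −$1.56B.
Δexcess reserves = Δreserves − Δrequired = +$12B − (−$1.56B) = +$13.56 billion.

+$13.56 billion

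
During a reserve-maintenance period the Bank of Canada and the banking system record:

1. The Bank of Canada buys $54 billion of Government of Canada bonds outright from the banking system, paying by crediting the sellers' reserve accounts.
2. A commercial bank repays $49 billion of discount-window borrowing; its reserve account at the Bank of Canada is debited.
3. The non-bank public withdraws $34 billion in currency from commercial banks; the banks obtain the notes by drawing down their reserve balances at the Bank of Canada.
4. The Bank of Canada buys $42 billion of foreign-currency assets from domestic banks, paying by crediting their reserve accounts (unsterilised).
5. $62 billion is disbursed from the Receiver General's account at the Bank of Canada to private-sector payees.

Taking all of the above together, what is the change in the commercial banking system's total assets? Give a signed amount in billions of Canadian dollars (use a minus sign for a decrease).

OMO purchase (from banks) $54 billion: just an asset swap on bank balance sheets → 0.
Discount-window repayment $49 billion: bank balance sheets shrink → −$49B.
Currency withdrawal $34 billion: bank balance sheets shrink → −$34B.
FX purchase $42 billion: just an asset swap on bank balance sheets → 0.
Government spending $62 billion: bank balance sheets expand → +$62B.
Net: 0 − 49 − 34 + 0 + 62 = -$21 billion.

-$21 billion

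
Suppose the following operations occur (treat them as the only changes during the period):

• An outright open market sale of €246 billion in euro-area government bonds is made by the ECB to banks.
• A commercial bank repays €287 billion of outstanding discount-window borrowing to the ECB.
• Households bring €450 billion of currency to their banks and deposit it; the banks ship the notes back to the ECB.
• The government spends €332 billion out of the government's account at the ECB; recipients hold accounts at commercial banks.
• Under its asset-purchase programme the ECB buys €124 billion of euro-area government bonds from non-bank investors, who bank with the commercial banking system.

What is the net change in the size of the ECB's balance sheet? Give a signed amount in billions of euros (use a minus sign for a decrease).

-€409 billion

OMO sale (to banks) €246 billion: an ECB asset is shed → −€246B.
Discount-window repayment €287 billion: an ECB asset is shed → −€287B.
Currency deposit €450 billion: only the composition of liabilities changes → 0.
Government spending €332 billion: only the composition of liabilities changes → 0.
Asset purchase (from non-banks) €124 billion: an ECB asset is acquired → +€124B.
Net: −246 − 287 + 0 + 0 + 124 = -€409 billion.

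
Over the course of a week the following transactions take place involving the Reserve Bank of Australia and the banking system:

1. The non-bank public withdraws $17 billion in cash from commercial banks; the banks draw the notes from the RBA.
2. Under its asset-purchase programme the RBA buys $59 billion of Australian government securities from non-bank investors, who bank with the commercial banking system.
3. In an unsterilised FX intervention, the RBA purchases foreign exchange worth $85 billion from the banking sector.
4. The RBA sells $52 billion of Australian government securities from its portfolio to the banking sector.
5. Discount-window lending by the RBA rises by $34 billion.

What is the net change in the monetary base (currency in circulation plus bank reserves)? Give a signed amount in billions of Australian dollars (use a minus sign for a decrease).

Currency withdrawal $17 billion: just a shift between currency and reserves — both are base money → 0.
Asset purchase (from non-banks) $59 billion: RBA balance sheet expands → +$59B.
FX purchase $85 billion: RBA balance sheet expands → +$85B.
OMO sale (to banks) $52 billion: RBA balance sheet contracts → −$52B.
Discount-window loan $34 billion: RBA balance sheet expands → +$34B.
Net: 0 + 59 + 85 − 52 + 34 = +$126 billion.

+$126 billion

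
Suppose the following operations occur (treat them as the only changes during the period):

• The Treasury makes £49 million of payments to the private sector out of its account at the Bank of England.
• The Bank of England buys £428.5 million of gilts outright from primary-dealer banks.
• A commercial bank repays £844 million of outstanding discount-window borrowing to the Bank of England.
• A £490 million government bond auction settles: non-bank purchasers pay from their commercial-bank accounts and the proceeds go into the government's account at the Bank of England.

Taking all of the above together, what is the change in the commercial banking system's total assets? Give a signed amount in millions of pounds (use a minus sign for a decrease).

-£1285 million

Bank of England balance sheet:
  Assets:      Securities +£428.5M, Loans to banks −£844M
  Liabilities: Bank reserves −£856.5M, Government deposits +£441M
Commercial banking system:
  Assets:      Reserves at CB −£856.5M, Securities −£428.5M
  Liabilities: Checkable deposits −£441M, Borrowings from CB −£844M
Change in total bank assets = -£1285 million.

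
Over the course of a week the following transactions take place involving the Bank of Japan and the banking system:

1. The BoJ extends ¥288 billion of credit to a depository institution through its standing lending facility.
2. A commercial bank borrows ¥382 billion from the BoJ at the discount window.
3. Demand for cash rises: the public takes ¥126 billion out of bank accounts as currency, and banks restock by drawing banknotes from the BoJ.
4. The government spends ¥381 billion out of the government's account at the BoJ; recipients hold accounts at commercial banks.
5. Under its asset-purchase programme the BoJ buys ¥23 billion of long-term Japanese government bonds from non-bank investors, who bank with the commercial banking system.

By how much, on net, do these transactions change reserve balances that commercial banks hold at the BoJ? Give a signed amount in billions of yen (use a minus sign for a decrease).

+¥948 billion

Discount-window loan ¥288 billion: the loan is credited to the bank's reserve account → +¥288B.
Discount-window loan ¥382 billion: the loan is credited to the bank's reserve account → +¥382B.
Currency withdrawal ¥126 billion: banks swap reserves for currency → −¥126B.
Government spending ¥381 billion: government payments flow into bank reserve accounts → +¥381B.
Asset purchase (from non-banks) ¥23 billion: the BoJ pays by crediting reserve accounts → +¥23B.
Net: 288 + 382 − 126 + 381 + 23 = +¥948 billion.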